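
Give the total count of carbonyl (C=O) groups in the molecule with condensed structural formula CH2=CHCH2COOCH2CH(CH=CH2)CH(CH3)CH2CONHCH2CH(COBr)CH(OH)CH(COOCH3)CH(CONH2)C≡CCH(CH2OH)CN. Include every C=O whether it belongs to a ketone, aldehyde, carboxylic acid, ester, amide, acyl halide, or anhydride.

CH2COOCH2: ester, 1 C=O (running total 1).
CH2CONHCH2: amide, 1 C=O (running total 2).
CH(COBr): acyl halide, 1 C=O (running total 3).
CH(COOCH3): ester, 1 C=O (running total 4).
CH(CONH2): amide, 1 C=O (running total 5).

5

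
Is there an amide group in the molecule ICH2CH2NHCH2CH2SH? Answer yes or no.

Reading the structure from left to right:
  ICH2: halogen on an sp³ carbon → alkyl halide.
  CH2NHCH2: C–N–C with sp³ carbons and no adjacent C=O → amine (secondary).
  CH2SH: –SH on an sp³ carbon → thiol.
The groups actually present are: alkyl halide, amine, thiol.

no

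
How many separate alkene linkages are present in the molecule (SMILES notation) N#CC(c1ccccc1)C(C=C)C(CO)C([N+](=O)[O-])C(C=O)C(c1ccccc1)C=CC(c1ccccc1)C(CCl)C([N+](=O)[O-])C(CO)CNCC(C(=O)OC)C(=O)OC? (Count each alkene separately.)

2

Working along the chain:
  N≡C: N≡C–: carbon triple-bonded to nitrogen → nitrile.
  CH(C6H5): pendant –C6H5: benzene ring → arene.
  CH(CH=CH2): pendant –CH=CH2: C=C double bond → alkene.
  CH(CH2OH): pendant –CH2OH on an sp³ backbone C → alcohol.
  CH(NO2): –NO2 on an sp³ carbon → nitro (the N=O is not a carbonyl).
  CH(CHO): pendant –CHO: carbonyl C bonded to C and H → aldehyde.
  CH(C6H5): pendant –C6H5: benzene ring → arene.
  CH=CH: C=C double bond → alkene.
  CH(C6H5): pendant –C6H5: benzene ring → arene.
  CH(CH2Cl): pendant –CH2X: halogen on sp³ carbon → alkyl halide.
  CH(NO2): –NO2 on an sp³ carbon → nitro (the N=O is not a carbonyl).
  CH(CH2OH): pendant –CH2OH on an sp³ backbone C → alcohol.
  CH2NHCH2: C–N–C with sp³ carbons and no adjacent C=O → amine (secondary).
  CH(COOCH3): pendant –COOCH3: carbonyl C bonded to C and –OCH3 → ester.
  COOCH3: –C(=O)OCH3: carbonyl C bonded to C and to –OCH3 → ester (not ketone + ether).
Alkene appears at: CH(CH=CH2), CH=CH → 2.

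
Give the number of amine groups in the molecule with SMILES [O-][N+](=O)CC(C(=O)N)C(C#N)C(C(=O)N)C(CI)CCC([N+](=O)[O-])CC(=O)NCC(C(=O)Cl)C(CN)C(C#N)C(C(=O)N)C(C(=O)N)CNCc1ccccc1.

2

Reading the structure from left to right:
  O2NCH2: –NO2 on carbon → nitro group.
  CH(CONH2): pendant –CONH2: carbonyl C bonded to C and N → amide.
  CH(CN): pendant –C≡N: nitrile.
  CH(CONH2): pendant –CONH2: carbonyl C bonded to C and N → amide.
  CH(CH2I): pendant –CH2X: halogen on sp³ carbon → alkyl halide.
  CH(NO2): –NO2 on an sp³ carbon → nitro (the N=O is not a carbonyl).
  CH2CONHCH2: –C(=O)–N– linkage → amide (the N is not an amine).
  CH(COCl): pendant –C(=O)X: carbonyl C bonded to C and halogen → acyl halide.
  CH(CH2NH2): pendant –CH2NH2: N on sp³ C, no adjacent C=O → amine.
  CH(CN): pendant –C≡N: nitrile.
  CH(CONH2): pendant –CONH2: carbonyl C bonded to C and N → amide.
  CH(CONH2): pendant –CONH2: carbonyl C bonded to C and N → amide.
  CH2NHCH2: C–N–C with sp³ carbons and no adjacent C=O → amine (secondary).
  C6H5: –C6H5 phenyl ring → arene.
Amine appears at: CH(CH2NH2), CH2NHCH2 → 2.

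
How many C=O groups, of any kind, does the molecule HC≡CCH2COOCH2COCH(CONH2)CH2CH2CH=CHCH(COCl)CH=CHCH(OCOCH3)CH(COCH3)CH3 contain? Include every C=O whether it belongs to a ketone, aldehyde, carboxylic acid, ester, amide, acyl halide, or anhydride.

6

CH2COOCH2: ester, 1 C=O (running total 1).
CO: ketone, 1 C=O (running total 2).
CH(CONH2): amide, 1 C=O (running total 3).
CH(COCl): acyl halide, 1 C=O (running total 4).
CH(OCOCH3): ester, 1 C=O (running total 5).
CH(COCH3): ketone, 1 C=O (running total 6).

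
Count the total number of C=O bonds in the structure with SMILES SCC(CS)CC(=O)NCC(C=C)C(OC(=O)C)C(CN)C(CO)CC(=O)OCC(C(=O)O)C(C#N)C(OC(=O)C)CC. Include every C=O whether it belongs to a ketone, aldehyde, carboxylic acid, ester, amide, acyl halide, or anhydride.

5

CH2CONHCH2: amide, 1 C=O (running total 1).
CH(OCOCH3): ester, 1 C=O (running total 2).
CH2COOCH2: ester, 1 C=O (running total 3).
CH(COOH): carboxylic acid, 1 C=O (running total 4).
CH(OCOCH3): ester, 1 C=O (running total 5).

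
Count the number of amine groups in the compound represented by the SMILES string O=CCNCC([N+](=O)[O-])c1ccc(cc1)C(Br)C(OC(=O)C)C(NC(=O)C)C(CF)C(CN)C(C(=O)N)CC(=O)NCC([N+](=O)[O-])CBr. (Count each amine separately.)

Reading the structure from left to right:
  OHC: terminal –CHO: carbonyl C bonded to H and C → aldehyde.
  CH2NHCH2: C–N–C with sp³ carbons and no adjacent C=O → amine (secondary).
  CH(NO2): –NO2 on an sp³ carbon → nitro (the N=O is not a carbonyl).
  C6H4: para-disubstituted benzene ring → arene.
  CH(Br): halogen on an sp³ carbon → alkyl halide.
  CH(OCOCH3): pendant –OC(=O)CH3: an acyloxy group → ester.
  CH(NHCOCH3): pendant –NHC(=O)CH3: N bonded to a carbonyl → amide (not amine).
  CH(CH2F): pendant –CH2X: halogen on sp³ carbon → alkyl halide.
  CH(CH2NH2): pendant –CH2NH2: N on sp³ C, no adjacent C=O → amine.
  CH(CONH2): pendant –CONH2: carbonyl C bonded to C and N → amide.
  CH2CONHCH2: –C(=O)–N– linkage → amide (the N is not an amine).
  CH(NO2): –NO2 on an sp³ carbon → nitro (the N=O is not a carbonyl).
  CH2Br: halogen on an sp³ carbon → alkyl halide.
Amine appears at: CH2NHCH2, CH(CH2NH2) → 2.

2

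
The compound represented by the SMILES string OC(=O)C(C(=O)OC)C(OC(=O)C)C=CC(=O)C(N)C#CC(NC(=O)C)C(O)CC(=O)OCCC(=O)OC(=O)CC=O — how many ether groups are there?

0

Taking each segment in turn:
  HOOC: –COOH: carbonyl C bonded to –OH and C → carboxylic acid (the –OH is not a separate alcohol).
  CH(COOCH3): pendant –COOCH3: carbonyl C bonded to C and –OCH3 → ester.
  CH(OCOCH3): pendant –OC(=O)CH3: an acyloxy group → ester.
  CH=CH: C=C double bond → alkene.
  CO: –C(=O)– with carbon on both sides → ketone.
  CH(NH2): –NH2 on an sp³ carbon with no adjacent C=O → amine.
  C≡C: C≡C triple bond → alkyne.
  CH(NHCOCH3): pendant –NHC(=O)CH3: N bonded to a carbonyl → amide (not amine).
  CH(OH): –OH on an sp³ carbon → alcohol (secondary).
  CH2COOCH2: –C(=O)–O–C with C on the carbonyl side → ester.
  CH2CO-O-COCH2: two acyl groups sharing one oxygen, –C(=O)–O–C(=O)– → anhydride.
  CHO: terminal –CHO: carbonyl C bonded to H and C → aldehyde.
No segment is a ether: CH(COOCH3) is ester, not ether; CH(OCOCH3) is ester, not ether; CH(OH) is alcohol, not ether. → 0.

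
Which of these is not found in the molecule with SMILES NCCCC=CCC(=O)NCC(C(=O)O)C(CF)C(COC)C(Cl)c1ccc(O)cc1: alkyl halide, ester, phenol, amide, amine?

ester

alkyl halide: present (CH(CH2F) — pendant –CH2X: halogen on sp³ carbon → alkyl halide).
amide: present (CH2CONHCH2 — –C(=O)–N– linkage → amide (the N is not an amine)).
amine: present (H2NCH2 — –NH2 on an sp³ carbon with no adjacent C=O → amine).
phenol: present (C6H4OH — –OH attached directly to an aromatic ring → phenol (not alcohol); the ring itself is an arene).
ester: no segment matches this pattern.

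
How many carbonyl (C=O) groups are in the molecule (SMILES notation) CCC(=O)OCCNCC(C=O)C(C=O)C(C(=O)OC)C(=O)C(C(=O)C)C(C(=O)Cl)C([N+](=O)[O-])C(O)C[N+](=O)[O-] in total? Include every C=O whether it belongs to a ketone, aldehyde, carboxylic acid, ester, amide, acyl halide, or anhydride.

CH2COOCH2: ester, 1 C=O (running total 1).
CH(CHO): aldehyde, 1 C=O (running total 2).
CH(CHO): aldehyde, 1 C=O (running total 3).
CH(COOCH3): ester, 1 C=O (running total 4).
CO: ketone, 1 C=O (running total 5).
CH(COCH3): ketone, 1 C=O (running total 6).
CH(COCl): acyl halide, 1 C=O (running total 7).

7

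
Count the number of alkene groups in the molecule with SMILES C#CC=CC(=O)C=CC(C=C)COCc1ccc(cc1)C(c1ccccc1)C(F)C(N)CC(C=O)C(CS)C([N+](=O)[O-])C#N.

3

Taking each segment in turn:
  HC≡C: C≡C triple bond → alkyne.
  CH=CH: C=C double bond → alkene.
  CO: –C(=O)– with carbon on both sides → ketone.
  CH=CH: C=C double bond → alkene.
  CH(CH=CH2): pendant –CH=CH2: C=C double bond → alkene.
  CH2OCH2: C–O–C with sp³ carbons on both sides and no adjacent C=O → ether.
  C6H4: para-disubstituted benzene ring → arene.
  CH(C6H5): pendant –C6H5: benzene ring → arene.
  CH(F): halogen on an sp³ carbon → alkyl halide.
  CH(NH2): –NH2 on an sp³ carbon with no adjacent C=O → amine.
  CH(CHO): pendant –CHO: carbonyl C bonded to C and H → aldehyde.
  CH(CH2SH): pendant –CH2SH → thiol.
  CH(NO2): –NO2 on an sp³ carbon → nitro (the N=O is not a carbonyl).
  CN: –C≡N: carbon triple-bonded to nitrogen → nitrile.
Alkene appears at: CH=CH, CH=CH, CH(CH=CH2) → 3.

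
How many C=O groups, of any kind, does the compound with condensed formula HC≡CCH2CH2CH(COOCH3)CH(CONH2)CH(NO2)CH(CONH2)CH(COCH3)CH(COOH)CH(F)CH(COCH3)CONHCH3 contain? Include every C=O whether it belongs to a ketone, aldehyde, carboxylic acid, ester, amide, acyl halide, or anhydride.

CH(COOCH3): ester, 1 C=O (running total 1).
CH(CONH2): amide, 1 C=O (running total 2).
CH(CONH2): amide, 1 C=O (running total 3).
CH(COCH3): ketone, 1 C=O (running total 4).
CH(COOH): carboxylic acid, 1 C=O (running total 5).
CH(COCH3): ketone, 1 C=O (running total 6).
CONHCH3: amide, 1 C=O (running total 7).

7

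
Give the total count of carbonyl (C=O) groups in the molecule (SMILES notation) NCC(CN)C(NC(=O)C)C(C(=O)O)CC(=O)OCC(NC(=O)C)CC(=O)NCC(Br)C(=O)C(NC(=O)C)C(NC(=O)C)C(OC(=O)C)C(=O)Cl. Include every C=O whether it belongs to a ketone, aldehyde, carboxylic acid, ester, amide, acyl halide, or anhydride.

10

CH(NHCOCH3): amide, 1 C=O (running total 1).
CH(COOH): carboxylic acid, 1 C=O (running total 2).
CH2COOCH2: ester, 1 C=O (running total 3).
CH(NHCOCH3): amide, 1 C=O (running total 4).
CH2CONHCH2: amide, 1 C=O (running total 5).
CO: ketone, 1 C=O (running total 6).
CH(NHCOCH3): amide, 1 C=O (running total 7).
CH(NHCOCH3): amide, 1 C=O (running total 8).
CH(OCOCH3): ester, 1 C=O (running total 9).
COCl: acyl halide, 1 C=O (running total 10).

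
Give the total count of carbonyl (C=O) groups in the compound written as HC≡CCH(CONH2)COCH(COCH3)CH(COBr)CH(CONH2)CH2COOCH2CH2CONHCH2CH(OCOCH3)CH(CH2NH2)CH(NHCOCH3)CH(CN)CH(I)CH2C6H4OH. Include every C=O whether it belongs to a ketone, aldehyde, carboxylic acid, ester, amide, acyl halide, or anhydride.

9

CH(CONH2): amide, 1 C=O (running total 1).
CO: ketone, 1 C=O (running total 2).
CH(COCH3): ketone, 1 C=O (running total 3).
CH(COBr): acyl halide, 1 C=O (running total 4).
CH(CONH2): amide, 1 C=O (running total 5).
CH2COOCH2: ester, 1 C=O (running total 6).
CH2CONHCH2: amide, 1 C=O (running total 7).
CH(OCOCH3): ester, 1 C=O (running total 8).
CH(NHCOCH3): amide, 1 C=O (running total 9).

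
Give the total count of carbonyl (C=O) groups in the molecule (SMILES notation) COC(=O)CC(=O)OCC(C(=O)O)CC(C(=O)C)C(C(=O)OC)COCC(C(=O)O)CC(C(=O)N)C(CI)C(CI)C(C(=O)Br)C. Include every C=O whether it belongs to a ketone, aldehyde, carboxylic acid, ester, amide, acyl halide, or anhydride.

8

CH3OOC: ester, 1 C=O (running total 1).
CH2COOCH2: ester, 1 C=O (running total 2).
CH(COOH): carboxylic acid, 1 C=O (running total 3).
CH(COCH3): ketone, 1 C=O (running total 4).
CH(COOCH3): ester, 1 C=O (running total 5).
CH(COOH): carboxylic acid, 1 C=O (running total 6).
CH(CONH2): amide, 1 C=O (running total 7).
CH(COBr): acyl halide, 1 C=O (running total 8).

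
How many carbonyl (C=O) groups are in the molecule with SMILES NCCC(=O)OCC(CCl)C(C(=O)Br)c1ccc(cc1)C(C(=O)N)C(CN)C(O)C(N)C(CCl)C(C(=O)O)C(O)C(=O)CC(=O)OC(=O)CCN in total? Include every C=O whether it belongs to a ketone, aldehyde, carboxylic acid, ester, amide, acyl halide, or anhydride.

7

CH2COOCH2: ester, 1 C=O (running total 1).
CH(COBr): acyl halide, 1 C=O (running total 2).
CH(CONH2): amide, 1 C=O (running total 3).
CH(COOH): carboxylic acid, 1 C=O (running total 4).
CO: ketone, 1 C=O (running total 5).
CH2CO-O-COCH2: anhydride, 2 C=O (running total 7).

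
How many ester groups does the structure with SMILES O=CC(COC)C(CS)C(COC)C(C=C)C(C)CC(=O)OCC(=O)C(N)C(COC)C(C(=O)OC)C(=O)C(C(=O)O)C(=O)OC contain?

terminal –CHO: carbonyl C bonded to H and C → aldehyde.
pendant –CH2OCH3: C–O–C linkage → ether.
pendant –CH2SH → thiol.
pendant –CH2OCH3: C–O–C linkage → ether.
pendant –CH=CH2: C=C double bond → alkene.
–C(=O)–O–C with C on the carbonyl side → ester.
–C(=O)– with carbon on both sides → ketone.
–NH2 on an sp³ carbon with no adjacent C=O → amine.
pendant –CH2OCH3: C–O–C linkage → ether.
pendant –COOCH3: carbonyl C bonded to C and –OCH3 → ester.
–C(=O)– with carbon on both sides → ketone.
pendant –COOH: carbonyl C bonded to C and –OH → carboxylic acid.
–C(=O)OCH3: carbonyl C bonded to C and to –OCH3 → ester (not ketone + ether).
Ester appears at: CH2COOCH2, CH(COOCH3), COOCH3 → 3.

3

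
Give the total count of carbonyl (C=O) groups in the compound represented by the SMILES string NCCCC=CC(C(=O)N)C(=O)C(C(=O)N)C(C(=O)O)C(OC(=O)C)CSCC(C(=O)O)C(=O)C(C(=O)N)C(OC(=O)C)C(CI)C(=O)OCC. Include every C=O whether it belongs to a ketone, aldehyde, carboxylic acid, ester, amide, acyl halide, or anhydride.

CH(CONH2): amide, 1 C=O (running total 1).
CO: ketone, 1 C=O (running total 2).
CH(CONH2): amide, 1 C=O (running total 3).
CH(COOH): carboxylic acid, 1 C=O (running total 4).
CH(OCOCH3): ester, 1 C=O (running total 5).
CH(COOH): carboxylic acid, 1 C=O (running total 6).
CO: ketone, 1 C=O (running total 7).
CH(CONH2): amide, 1 C=O (running total 8).
CH(OCOCH3): ester, 1 C=O (running total 9).
COOCH2CH3: ester, 1 C=O (running total 10).

10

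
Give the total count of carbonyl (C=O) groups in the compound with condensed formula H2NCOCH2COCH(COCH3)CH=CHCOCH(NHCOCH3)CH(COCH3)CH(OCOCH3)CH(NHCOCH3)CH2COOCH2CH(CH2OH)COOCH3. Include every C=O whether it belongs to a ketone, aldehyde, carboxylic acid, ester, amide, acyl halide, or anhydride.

10

H2NCO: amide, 1 C=O (running total 1).
CO: ketone, 1 C=O (running total 2).
CH(COCH3): ketone, 1 C=O (running total 3).
CO: ketone, 1 C=O (running total 4).
CH(NHCOCH3): amide, 1 C=O (running total 5).
CH(COCH3): ketone, 1 C=O (running total 6).
CH(OCOCH3): ester, 1 C=O (running total 7).
CH(NHCOCH3): amide, 1 C=O (running total 8).
CH2COOCH2: ester, 1 C=O (running total 9).
COOCH3: ester, 1 C=O (running total 10).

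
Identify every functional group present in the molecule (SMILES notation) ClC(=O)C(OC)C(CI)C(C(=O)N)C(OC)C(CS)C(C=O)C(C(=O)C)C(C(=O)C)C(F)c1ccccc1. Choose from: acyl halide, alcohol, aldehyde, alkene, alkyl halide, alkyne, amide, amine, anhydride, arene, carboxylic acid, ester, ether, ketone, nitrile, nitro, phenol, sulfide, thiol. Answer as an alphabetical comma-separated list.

–C(=O)Cl: carbonyl C bonded to C and to a halogen → acyl halide (not alkyl halide).
pendant –OCH3: C–O–C with sp³ C, no adjacent C=O → ether.
pendant –CH2X: halogen on sp³ carbon → alkyl halide.
pendant –CONH2: carbonyl C bonded to C and N → amide.
pendant –OCH3: C–O–C with sp³ C, no adjacent C=O → ether.
pendant –CH2SH → thiol.
pendant –CHO: carbonyl C bonded to C and H → aldehyde.
pendant –COCH3: carbonyl C bonded to two carbons → ketone.
pendant –COCH3: carbonyl C bonded to two carbons → ketone.
halogen on an sp³ carbon → alkyl halide.
–C6H5 phenyl ring → arene.

acyl halide, aldehyde, alkyl halide, amide, arene, ether, ketone, thiol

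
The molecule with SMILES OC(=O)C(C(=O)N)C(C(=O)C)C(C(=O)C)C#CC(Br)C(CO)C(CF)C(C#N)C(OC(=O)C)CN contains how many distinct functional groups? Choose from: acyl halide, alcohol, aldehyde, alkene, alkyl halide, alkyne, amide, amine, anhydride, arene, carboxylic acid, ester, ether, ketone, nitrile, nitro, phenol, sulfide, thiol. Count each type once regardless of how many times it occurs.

Reading the structure from left to right:
  HOOC: –COOH: carbonyl C bonded to –OH and C → carboxylic acid (the –OH is not a separate alcohol).
  CH(CONH2): pendant –CONH2: carbonyl C bonded to C and N → amide.
  CH(COCH3): pendant –COCH3: carbonyl C bonded to two carbons → ketone.
  CH(COCH3): pendant –COCH3: carbonyl C bonded to two carbons → ketone.
  C≡C: C≡C triple bond → alkyne.
  CH(Br): halogen on an sp³ carbon → alkyl halide.
  CH(CH2OH): pendant –CH2OH on an sp³ backbone C → alcohol.
  CH(CH2F): pendant –CH2X: halogen on sp³ carbon → alkyl halide.
  CH(CN): pendant –C≡N: nitrile.
  CH(OCOCH3): pendant –OC(=O)CH3: an acyloxy group → ester.
  CH2NH2: –NH2 on an sp³ carbon with no adjacent C=O → amine.
Distinct types present: alcohol, alkyl halide, alkyne, amide, amine, carboxylic acid, ester, ketone, nitrile.

9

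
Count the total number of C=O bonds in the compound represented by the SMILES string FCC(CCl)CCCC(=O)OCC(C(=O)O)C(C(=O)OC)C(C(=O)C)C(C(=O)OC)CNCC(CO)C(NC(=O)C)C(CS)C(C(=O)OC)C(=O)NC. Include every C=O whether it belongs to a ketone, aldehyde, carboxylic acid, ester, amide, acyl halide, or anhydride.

8

CH2COOCH2: ester, 1 C=O (running total 1).
CH(COOH): carboxylic acid, 1 C=O (running total 2).
CH(COOCH3): ester, 1 C=O (running total 3).
CH(COCH3): ketone, 1 C=O (running total 4).
CH(COOCH3): ester, 1 C=O (running total 5).
CH(NHCOCH3): amide, 1 C=O (running total 6).
CH(COOCH3): ester, 1 C=O (running total 7).
CONHCH3: amide, 1 C=O (running total 8).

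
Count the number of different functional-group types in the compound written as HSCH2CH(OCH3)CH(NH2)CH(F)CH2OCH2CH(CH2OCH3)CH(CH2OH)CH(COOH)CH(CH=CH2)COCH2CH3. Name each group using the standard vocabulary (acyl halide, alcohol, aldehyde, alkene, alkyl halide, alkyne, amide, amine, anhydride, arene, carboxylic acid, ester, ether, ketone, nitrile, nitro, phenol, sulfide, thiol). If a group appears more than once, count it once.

8

–SH on an sp³ carbon → thiol.
pendant –OCH3: C–O–C with sp³ C, no adjacent C=O → ether.
–NH2 on an sp³ carbon with no adjacent C=O → amine.
halogen on an sp³ carbon → alkyl halide.
C–O–C with sp³ carbons on both sides and no adjacent C=O → ether.
pendant –CH2OCH3: C–O–C linkage → ether.
pendant –CH2OH on an sp³ backbone C → alcohol.
pendant –COOH: carbonyl C bonded to C and –OH → carboxylic acid.
pendant –CH=CH2: C=C double bond → alkene.
–C(=O)– with carbon on both sides → ketone.
Distinct types present: alcohol, alkene, alkyl halide, amine, carboxylic acid, ether, ketone, thiol.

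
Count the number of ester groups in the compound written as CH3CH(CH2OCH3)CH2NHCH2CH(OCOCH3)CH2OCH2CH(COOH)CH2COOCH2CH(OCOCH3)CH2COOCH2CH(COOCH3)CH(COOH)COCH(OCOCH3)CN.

6

Working along the chain:
  CH(CH2OCH3): pendant –CH2OCH3: C–O–C linkage → ether.
  CH2NHCH2: C–N–C with sp³ carbons and no adjacent C=O → amine (secondary).
  CH(OCOCH3): pendant –OC(=O)CH3: an acyloxy group → ester.
  CH2OCH2: C–O–C with sp³ carbons on both sides and no adjacent C=O → ether.
  CH(COOH): pendant –COOH: carbonyl C bonded to C and –OH → carboxylic acid.
  CH2COOCH2: –C(=O)–O–C with C on the carbonyl side → ester.
  CH(OCOCH3): pendant –OC(=O)CH3: an acyloxy group → ester.
  CH2COOCH2: –C(=O)–O–C with C on the carbonyl side → ester.
  CH(COOCH3): pendant –COOCH3: carbonyl C bonded to C and –OCH3 → ester.
  CH(COOH): pendant –COOH: carbonyl C bonded to C and –OH → carboxylic acid.
  CO: –C(=O)– with carbon on both sides → ketone.
  CH(OCOCH3): pendant –OC(=O)CH3: an acyloxy group → ester.
  CN: –C≡N: carbon triple-bonded to nitrogen → nitrile.
Ester appears at: CH(OCOCH3), CH2COOCH2, CH(OCOCH3), CH2COOCH2, CH(COOCH3), CH(OCOCH3) → 6.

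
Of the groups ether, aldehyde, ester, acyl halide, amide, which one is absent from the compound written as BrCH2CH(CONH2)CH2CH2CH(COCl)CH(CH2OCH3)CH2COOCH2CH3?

aldehyde

acyl halide: present (CH(COCl) — pendant –C(=O)X: carbonyl C bonded to C and halogen → acyl halide).
amide: present (CH(CONH2) — pendant –CONH2: carbonyl C bonded to C and N → amide).
ether: present (CH(CH2OCH3) — pendant –CH2OCH3: C–O–C linkage → ether).
ester: present (COOCH2CH3 — –C(=O)OCH2CH3: carbonyl C bonded to C and to –OEt → ester).
aldehyde: no segment matches this pattern.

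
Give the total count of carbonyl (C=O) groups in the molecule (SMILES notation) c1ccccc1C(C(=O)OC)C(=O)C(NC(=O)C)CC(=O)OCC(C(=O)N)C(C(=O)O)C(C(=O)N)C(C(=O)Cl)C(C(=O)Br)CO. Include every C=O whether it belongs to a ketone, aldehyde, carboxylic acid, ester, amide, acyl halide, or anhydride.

CH(COOCH3): ester, 1 C=O (running total 1).
CO: ketone, 1 C=O (running total 2).
CH(NHCOCH3): amide, 1 C=O (running total 3).
CH2COOCH2: ester, 1 C=O (running total 4).
CH(CONH2): amide, 1 C=O (running total 5).
CH(COOH): carboxylic acid, 1 C=O (running total 6).
CH(CONH2): amide, 1 C=O (running total 7).
CH(COCl): acyl halide, 1 C=O (running total 8).
CH(COBr): acyl halide, 1 C=O (running total 9).

9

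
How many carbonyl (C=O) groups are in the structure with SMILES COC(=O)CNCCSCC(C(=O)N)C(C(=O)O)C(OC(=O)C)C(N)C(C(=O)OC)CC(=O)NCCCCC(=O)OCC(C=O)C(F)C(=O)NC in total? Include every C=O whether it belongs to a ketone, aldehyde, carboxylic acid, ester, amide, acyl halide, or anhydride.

9

CH3OOC: ester, 1 C=O (running total 1).
CH(CONH2): amide, 1 C=O (running total 2).
CH(COOH): carboxylic acid, 1 C=O (running total 3).
CH(OCOCH3): ester, 1 C=O (running total 4).
CH(COOCH3): ester, 1 C=O (running total 5).
CH2CONHCH2: amide, 1 C=O (running total 6).
CH2COOCH2: ester, 1 C=O (running total 7).
CH(CHO): aldehyde, 1 C=O (running total 8).
CONHCH3: amide, 1 C=O (running total 9).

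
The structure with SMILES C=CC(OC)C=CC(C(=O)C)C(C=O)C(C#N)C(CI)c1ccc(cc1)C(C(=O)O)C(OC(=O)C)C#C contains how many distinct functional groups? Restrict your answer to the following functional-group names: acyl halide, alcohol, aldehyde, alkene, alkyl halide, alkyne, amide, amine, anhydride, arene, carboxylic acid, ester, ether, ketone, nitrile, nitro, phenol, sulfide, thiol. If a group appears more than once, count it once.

10

C=C double bond → alkene.
pendant –OCH3: C–O–C with sp³ C, no adjacent C=O → ether.
C=C double bond → alkene.
pendant –COCH3: carbonyl C bonded to two carbons → ketone.
pendant –CHO: carbonyl C bonded to C and H → aldehyde.
pendant –C≡N: nitrile.
pendant –CH2X: halogen on sp³ carbon → alkyl halide.
para-disubstituted benzene ring → arene.
pendant –COOH: carbonyl C bonded to C and –OH → carboxylic acid.
pendant –OC(=O)CH3: an acyloxy group → ester.
C≡C triple bond → alkyne.
Distinct types present: aldehyde, alkene, alkyl halide, alkyne, arene, carboxylic acid, ester, ether, ketone, nitrile.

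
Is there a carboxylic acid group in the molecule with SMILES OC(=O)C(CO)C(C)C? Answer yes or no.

–COOH: carbonyl C bonded to –OH and C → carboxylic acid (the –OH is not a separate alcohol).
pendant –CH2OH on an sp³ backbone C → alcohol.
The HOOC segment supplies the carboxylic acid: –COOH: carbonyl C bonded to –OH and C → carboxylic acid (the –OH is not a separate alcohol).

yes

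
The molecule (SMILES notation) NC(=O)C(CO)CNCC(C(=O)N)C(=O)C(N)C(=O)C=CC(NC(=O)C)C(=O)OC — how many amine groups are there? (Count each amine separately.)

2

–C(=O)NH2: carbonyl C bonded to C and to N → amide (the N is not a separate amine).
pendant –CH2OH on an sp³ backbone C → alcohol.
C–N–C with sp³ carbons and no adjacent C=O → amine (secondary).
pendant –CONH2: carbonyl C bonded to C and N → amide.
–C(=O)– with carbon on both sides → ketone.
–NH2 on an sp³ carbon with no adjacent C=O → amine.
–C(=O)– with carbon on both sides → ketone.
C=C double bond → alkene.
pendant –NHC(=O)CH3: N bonded to a carbonyl → amide (not amine).
–C(=O)OCH3: carbonyl C bonded to C and to –OCH3 → ester (not ketone + ether).
Amine appears at: CH2NHCH2, CH(NH2) → 2.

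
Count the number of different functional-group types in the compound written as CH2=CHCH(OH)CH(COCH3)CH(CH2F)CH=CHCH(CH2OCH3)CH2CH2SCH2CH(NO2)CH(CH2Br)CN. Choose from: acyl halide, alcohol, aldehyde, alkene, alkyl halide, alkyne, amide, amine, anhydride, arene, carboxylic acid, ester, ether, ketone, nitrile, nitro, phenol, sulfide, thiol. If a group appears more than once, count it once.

Reading the structure from left to right:
  CH2=CH: C=C double bond → alkene.
  CH(OH): –OH on an sp³ carbon → alcohol (secondary).
  CH(COCH3): pendant –COCH3: carbonyl C bonded to two carbons → ketone.
  CH(CH2F): pendant –CH2X: halogen on sp³ carbon → alkyl halide.
  CH=CH: C=C double bond → alkene.
  CH(CH2OCH3): pendant –CH2OCH3: C–O–C linkage → ether.
  CH2SCH2: C–S–C linkage → sulfide (thioether).
  CH(NO2): –NO2 on an sp³ carbon → nitro (the N=O is not a carbonyl).
  CH(CH2Br): pendant –CH2X: halogen on sp³ carbon → alkyl halide.
  CN: –C≡N: carbon triple-bonded to nitrogen → nitrile.
Distinct types present: alcohol, alkene, alkyl halide, ether, ketone, nitrile, nitro, sulfide.

8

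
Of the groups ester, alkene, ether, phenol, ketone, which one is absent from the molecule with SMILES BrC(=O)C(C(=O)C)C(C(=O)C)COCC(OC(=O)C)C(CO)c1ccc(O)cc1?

alkene

ketone: present (CH(COCH3) — pendant –COCH3: carbonyl C bonded to two carbons → ketone).
ether: present (CH2OCH2 — C–O–C with sp³ carbons on both sides and no adjacent C=O → ether).
phenol: present (C6H4OH — –OH attached directly to an aromatic ring → phenol (not alcohol); the ring itself is an arene).
ester: present (CH(OCOCH3) — pendant –OC(=O)CH3: an acyloxy group → ester).
alkene: absent. In C6H4OH, the C=C units are part of an aromatic ring, which is an arene, not an isolated alkene.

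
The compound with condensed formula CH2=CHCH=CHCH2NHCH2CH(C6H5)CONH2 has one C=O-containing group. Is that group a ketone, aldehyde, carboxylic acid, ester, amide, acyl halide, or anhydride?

The carbonyl is in the CONH2 segment: –C(=O)NH2: carbonyl C bonded to C and to N → amide (the N is not a separate amine).

amide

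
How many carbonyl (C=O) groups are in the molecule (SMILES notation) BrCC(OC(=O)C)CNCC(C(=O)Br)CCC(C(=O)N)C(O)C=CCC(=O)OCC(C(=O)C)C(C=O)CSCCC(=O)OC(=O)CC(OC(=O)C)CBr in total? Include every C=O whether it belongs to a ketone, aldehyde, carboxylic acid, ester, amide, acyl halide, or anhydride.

9

CH(OCOCH3): ester, 1 C=O (running total 1).
CH(COBr): acyl halide, 1 C=O (running total 2).
CH(CONH2): amide, 1 C=O (running total 3).
CH2COOCH2: ester, 1 C=O (running total 4).
CH(COCH3): ketone, 1 C=O (running total 5).
CH(CHO): aldehyde, 1 C=O (running total 6).
CH2CO-O-COCH2: anhydride, 2 C=O (running total 8).
CH(OCOCH3): ester, 1 C=O (running total 9).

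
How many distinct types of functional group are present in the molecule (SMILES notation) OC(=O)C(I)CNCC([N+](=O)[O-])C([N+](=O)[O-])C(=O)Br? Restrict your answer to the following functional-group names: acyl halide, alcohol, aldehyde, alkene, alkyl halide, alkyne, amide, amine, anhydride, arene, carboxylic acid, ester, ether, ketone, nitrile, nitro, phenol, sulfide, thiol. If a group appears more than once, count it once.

5

Reading the structure from left to right:
  HOOC: –COOH: carbonyl C bonded to –OH and C → carboxylic acid (the –OH is not a separate alcohol).
  CH(I): halogen on an sp³ carbon → alkyl halide.
  CH2NHCH2: C–N–C with sp³ carbons and no adjacent C=O → amine (secondary).
  CH(NO2): –NO2 on an sp³ carbon → nitro (the N=O is not a carbonyl).
  CH(NO2): –NO2 on an sp³ carbon → nitro (the N=O is not a carbonyl).
  COBr: –C(=O)Br: carbonyl C bonded to C and to a halogen → acyl halide (not alkyl halide).
Distinct types present: acyl halide, alkyl halide, amine, carboxylic acid, nitro.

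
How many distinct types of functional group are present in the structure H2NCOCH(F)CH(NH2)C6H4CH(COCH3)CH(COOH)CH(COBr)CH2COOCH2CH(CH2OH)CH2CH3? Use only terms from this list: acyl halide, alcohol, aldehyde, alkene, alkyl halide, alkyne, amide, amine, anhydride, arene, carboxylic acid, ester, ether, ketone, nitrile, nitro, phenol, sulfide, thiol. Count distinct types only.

9

–C(=O)NH2: carbonyl C bonded to C and to N → amide (the N is not a separate amine).
halogen on an sp³ carbon → alkyl halide.
–NH2 on an sp³ carbon with no adjacent C=O → amine.
para-disubstituted benzene ring → arene.
pendant –COCH3: carbonyl C bonded to two carbons → ketone.
pendant –COOH: carbonyl C bonded to C and –OH → carboxylic acid.
pendant –C(=O)X: carbonyl C bonded to C and halogen → acyl halide.
–C(=O)–O–C with C on the carbonyl side → ester.
pendant –CH2OH on an sp³ backbone C → alcohol.
Distinct types present: acyl halide, alcohol, alkyl halide, amide, amine, arene, carboxylic acid, ester, ketone.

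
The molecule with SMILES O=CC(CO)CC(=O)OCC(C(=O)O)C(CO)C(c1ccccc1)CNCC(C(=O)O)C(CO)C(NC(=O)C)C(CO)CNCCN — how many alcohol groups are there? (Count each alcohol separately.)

4

terminal –CHO: carbonyl C bonded to H and C → aldehyde.
pendant –CH2OH on an sp³ backbone C → alcohol.
–C(=O)–O–C with C on the carbonyl side → ester.
pendant –COOH: carbonyl C bonded to C and –OH → carboxylic acid.
pendant –CH2OH on an sp³ backbone C → alcohol.
pendant –C6H5: benzene ring → arene.
C–N–C with sp³ carbons and no adjacent C=O → amine (secondary).
pendant –COOH: carbonyl C bonded to C and –OH → carboxylic acid.
pendant –CH2OH on an sp³ backbone C → alcohol.
pendant –NHC(=O)CH3: N bonded to a carbonyl → amide (not amine).
pendant –CH2OH on an sp³ backbone C → alcohol.
C–N–C with sp³ carbons and no adjacent C=O → amine (secondary).
–NH2 on an sp³ carbon with no adjacent C=O → amine.
Alcohol appears at: CH(CH2OH), CH(CH2OH), CH(CH2OH), CH(CH2OH) → 4.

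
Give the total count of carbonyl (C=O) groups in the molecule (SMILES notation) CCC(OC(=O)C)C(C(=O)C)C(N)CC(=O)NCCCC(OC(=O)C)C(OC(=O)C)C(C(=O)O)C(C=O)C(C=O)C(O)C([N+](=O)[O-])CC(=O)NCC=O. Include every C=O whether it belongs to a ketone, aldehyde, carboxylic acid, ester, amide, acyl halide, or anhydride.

10

CH(OCOCH3): ester, 1 C=O (running total 1).
CH(COCH3): ketone, 1 C=O (running total 2).
CH2CONHCH2: amide, 1 C=O (running total 3).
CH(OCOCH3): ester, 1 C=O (running total 4).
CH(OCOCH3): ester, 1 C=O (running total 5).
CH(COOH): carboxylic acid, 1 C=O (running total 6).
CH(CHO): aldehyde, 1 C=O (running total 7).
CH(CHO): aldehyde, 1 C=O (running total 8).
CH2CONHCH2: amide, 1 C=O (running total 9).
CHO: aldehyde, 1 C=O (running total 10).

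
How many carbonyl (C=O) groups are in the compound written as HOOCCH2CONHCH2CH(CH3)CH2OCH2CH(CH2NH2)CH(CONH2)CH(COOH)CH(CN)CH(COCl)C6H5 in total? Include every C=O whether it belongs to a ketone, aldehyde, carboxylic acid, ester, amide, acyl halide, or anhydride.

5

HOOC: carboxylic acid, 1 C=O (running total 1).
CH2CONHCH2: amide, 1 C=O (running total 2).
CH(CONH2): amide, 1 C=O (running total 3).
CH(COOH): carboxylic acid, 1 C=O (running total 4).
CH(COCl): acyl halide, 1 C=O (running total 5).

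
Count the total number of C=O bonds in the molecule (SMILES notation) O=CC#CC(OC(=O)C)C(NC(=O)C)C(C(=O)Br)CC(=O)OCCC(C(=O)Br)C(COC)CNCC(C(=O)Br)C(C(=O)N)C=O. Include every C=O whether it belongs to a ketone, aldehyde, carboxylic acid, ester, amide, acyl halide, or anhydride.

9

OHC: aldehyde, 1 C=O (running total 1).
CH(OCOCH3): ester, 1 C=O (running total 2).
CH(NHCOCH3): amide, 1 C=O (running total 3).
CH(COBr): acyl halide, 1 C=O (running total 4).
CH2COOCH2: ester, 1 C=O (running total 5).
CH(COBr): acyl halide, 1 C=O (running total 6).
CH(COBr): acyl halide, 1 C=O (running total 7).
CH(CONH2): amide, 1 C=O (running total 8).
CHO: aldehyde, 1 C=O (running total 9).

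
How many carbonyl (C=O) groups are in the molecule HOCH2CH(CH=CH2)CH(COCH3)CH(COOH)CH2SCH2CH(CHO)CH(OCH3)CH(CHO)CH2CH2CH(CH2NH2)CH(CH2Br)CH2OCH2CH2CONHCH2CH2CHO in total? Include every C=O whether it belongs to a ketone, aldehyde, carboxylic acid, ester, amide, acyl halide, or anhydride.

CH(COCH3): ketone, 1 C=O (running total 1).
CH(COOH): carboxylic acid, 1 C=O (running total 2).
CH(CHO): aldehyde, 1 C=O (running total 3).
CH(CHO): aldehyde, 1 C=O (running total 4).
CH2CONHCH2: amide, 1 C=O (running total 5).
CHO: aldehyde, 1 C=O (running total 6).

6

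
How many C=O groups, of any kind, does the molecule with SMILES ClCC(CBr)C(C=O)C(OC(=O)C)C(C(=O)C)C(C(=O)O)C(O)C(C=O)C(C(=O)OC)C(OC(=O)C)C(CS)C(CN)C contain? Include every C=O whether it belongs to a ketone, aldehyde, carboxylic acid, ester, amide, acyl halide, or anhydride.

CH(CHO): aldehyde, 1 C=O (running total 1).
CH(OCOCH3): ester, 1 C=O (running total 2).
CH(COCH3): ketone, 1 C=O (running total 3).
CH(COOH): carboxylic acid, 1 C=O (running total 4).
CH(CHO): aldehyde, 1 C=O (running total 5).
CH(COOCH3): ester, 1 C=O (running total 6).
CH(OCOCH3): ester, 1 C=O (running total 7).

7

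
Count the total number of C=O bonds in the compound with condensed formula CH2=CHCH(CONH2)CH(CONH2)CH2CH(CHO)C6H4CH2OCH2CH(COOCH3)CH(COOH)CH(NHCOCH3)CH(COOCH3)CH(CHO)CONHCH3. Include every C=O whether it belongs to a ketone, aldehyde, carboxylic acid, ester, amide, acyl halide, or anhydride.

CH(CONH2): amide, 1 C=O (running total 1).
CH(CONH2): amide, 1 C=O (running total 2).
CH(CHO): aldehyde, 1 C=O (running total 3).
CH(COOCH3): ester, 1 C=O (running total 4).
CH(COOH): carboxylic acid, 1 C=O (running total 5).
CH(NHCOCH3): amide, 1 C=O (running total 6).
CH(COOCH3): ester, 1 C=O (running total 7).
CH(CHO): aldehyde, 1 C=O (running total 8).
CONHCH3: amide, 1 C=O (running total 9).

9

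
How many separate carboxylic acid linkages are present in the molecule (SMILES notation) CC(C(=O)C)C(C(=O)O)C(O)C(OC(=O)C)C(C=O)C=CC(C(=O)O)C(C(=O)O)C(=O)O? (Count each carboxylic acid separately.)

4

pendant –COCH3: carbonyl C bonded to two carbons → ketone.
pendant –COOH: carbonyl C bonded to C and –OH → carboxylic acid.
–OH on an sp³ carbon → alcohol (secondary).
pendant –OC(=O)CH3: an acyloxy group → ester.
pendant –CHO: carbonyl C bonded to C and H → aldehyde.
C=C double bond → alkene.
pendant –COOH: carbonyl C bonded to C and –OH → carboxylic acid.
pendant –COOH: carbonyl C bonded to C and –OH → carboxylic acid.
–COOH: carbonyl C bonded to –OH and C → carboxylic acid (the –OH is not a separate alcohol).
Carboxylic acid appears at: CH(COOH), CH(COOH), CH(COOH), COOH → 4.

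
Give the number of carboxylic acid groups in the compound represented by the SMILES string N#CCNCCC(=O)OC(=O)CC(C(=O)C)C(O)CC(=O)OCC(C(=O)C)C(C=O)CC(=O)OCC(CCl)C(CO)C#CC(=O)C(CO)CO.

0

N≡C–: carbon triple-bonded to nitrogen → nitrile.
C–N–C with sp³ carbons and no adjacent C=O → amine (secondary).
two acyl groups sharing one oxygen, –C(=O)–O–C(=O)– → anhydride.
pendant –COCH3: carbonyl C bonded to two carbons → ketone.
–OH on an sp³ carbon → alcohol (secondary).
–C(=O)–O–C with C on the carbonyl side → ester.
pendant –COCH3: carbonyl C bonded to two carbons → ketone.
pendant –CHO: carbonyl C bonded to C and H → aldehyde.
–C(=O)–O–C with C on the carbonyl side → ester.
pendant –CH2X: halogen on sp³ carbon → alkyl halide.
pendant –CH2OH on an sp³ backbone C → alcohol.
C≡C triple bond → alkyne.
–C(=O)– with carbon on both sides → ketone.
pendant –CH2OH on an sp³ backbone C → alcohol.
–OH on an sp³ carbon → alcohol.
No segment is a carboxylic acid: CH2CO-O-COCH2 is anhydride, not carboxylic acid; CH(OH) is alcohol, not carboxylic acid; CH2COOCH2 is ester, not carboxylic acid. → 0.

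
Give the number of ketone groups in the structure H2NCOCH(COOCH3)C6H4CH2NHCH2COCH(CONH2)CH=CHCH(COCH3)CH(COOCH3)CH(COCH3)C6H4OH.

3

Reading the structure from left to right:
  H2NCO: –C(=O)NH2: carbonyl C bonded to C and to N → amide (the N is not a separate amine).
  CH(COOCH3): pendant –COOCH3: carbonyl C bonded to C and –OCH3 → ester.
  C6H4: para-disubstituted benzene ring → arene.
  CH2NHCH2: C–N–C with sp³ carbons and no adjacent C=O → amine (secondary).
  CO: –C(=O)– with carbon on both sides → ketone.
  CH(CONH2): pendant –CONH2: carbonyl C bonded to C and N → amide.
  CH=CH: C=C double bond → alkene.
  CH(COCH3): pendant –COCH3: carbonyl C bonded to two carbons → ketone.
  CH(COOCH3): pendant –COOCH3: carbonyl C bonded to C and –OCH3 → ester.
  CH(COCH3): pendant –COCH3: carbonyl C bonded to two carbons → ketone.
  C6H4OH: –OH attached directly to an aromatic ring → phenol (not alcohol); the ring itself is an arene.
Ketone appears at: CO, CH(COCH3), CH(COCH3) → 3.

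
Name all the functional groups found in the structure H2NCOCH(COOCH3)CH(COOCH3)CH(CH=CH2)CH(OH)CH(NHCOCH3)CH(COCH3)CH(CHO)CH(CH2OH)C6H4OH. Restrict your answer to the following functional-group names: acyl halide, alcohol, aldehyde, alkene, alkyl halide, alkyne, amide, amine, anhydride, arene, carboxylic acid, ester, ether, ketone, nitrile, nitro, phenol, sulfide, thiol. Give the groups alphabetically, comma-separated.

alcohol, aldehyde, alkene, amide, arene, ester, ketone, phenol

–C(=O)NH2: carbonyl C bonded to C and to N → amide (the N is not a separate amine).
pendant –COOCH3: carbonyl C bonded to C and –OCH3 → ester.
pendant –COOCH3: carbonyl C bonded to C and –OCH3 → ester.
pendant –CH=CH2: C=C double bond → alkene.
–OH on an sp³ carbon → alcohol (secondary).
pendant –NHC(=O)CH3: N bonded to a carbonyl → amide (not amine).
pendant –COCH3: carbonyl C bonded to two carbons → ketone.
pendant –CHO: carbonyl C bonded to C and H → aldehyde.
pendant –CH2OH on an sp³ backbone C → alcohol.
–OH attached directly to an aromatic ring → phenol (not alcohol); the ring itself is an arene.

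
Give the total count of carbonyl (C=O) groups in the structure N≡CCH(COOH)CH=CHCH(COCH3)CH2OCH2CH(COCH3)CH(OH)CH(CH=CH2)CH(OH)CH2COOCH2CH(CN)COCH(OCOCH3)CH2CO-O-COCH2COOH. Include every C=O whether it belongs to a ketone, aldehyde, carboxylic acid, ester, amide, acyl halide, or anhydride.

9

CH(COOH): carboxylic acid, 1 C=O (running total 1).
CH(COCH3): ketone, 1 C=O (running total 2).
CH(COCH3): ketone, 1 C=O (running total 3).
CH2COOCH2: ester, 1 C=O (running total 4).
CO: ketone, 1 C=O (running total 5).
CH(OCOCH3): ester, 1 C=O (running total 6).
CH2CO-O-COCH2: anhydride, 2 C=O (running total 8).
COOH: carboxylic acid, 1 C=O (running total 9).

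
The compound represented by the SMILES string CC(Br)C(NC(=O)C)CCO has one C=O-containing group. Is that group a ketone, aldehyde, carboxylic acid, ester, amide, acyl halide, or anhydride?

The carbonyl is in the CH(NHCOCH3) segment: pendant –NHC(=O)CH3: N bonded to a carbonyl → amide (not amine).

amide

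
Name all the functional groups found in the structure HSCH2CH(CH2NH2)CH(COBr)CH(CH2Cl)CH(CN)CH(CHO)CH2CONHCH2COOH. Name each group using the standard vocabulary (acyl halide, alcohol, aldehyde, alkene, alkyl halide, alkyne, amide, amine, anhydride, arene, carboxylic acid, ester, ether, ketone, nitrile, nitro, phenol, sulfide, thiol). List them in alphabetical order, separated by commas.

Reading the structure from left to right:
  HSCH2: –SH on an sp³ carbon → thiol.
  CH(CH2NH2): pendant –CH2NH2: N on sp³ C, no adjacent C=O → amine.
  CH(COBr): pendant –C(=O)X: carbonyl C bonded to C and halogen → acyl halide.
  CH(CH2Cl): pendant –CH2X: halogen on sp³ carbon → alkyl halide.
  CH(CN): pendant –C≡N: nitrile.
  CH(CHO): pendant –CHO: carbonyl C bonded to C and H → aldehyde.
  CH2CONHCH2: –C(=O)–N– linkage → amide (the N is not an amine).
  COOH: –COOH: carbonyl C bonded to –OH and C → carboxylic acid (the –OH is not a separate alcohol).

acyl halide, aldehyde, alkyl halide, amide, amine, carboxylic acid, nitrile, thiol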